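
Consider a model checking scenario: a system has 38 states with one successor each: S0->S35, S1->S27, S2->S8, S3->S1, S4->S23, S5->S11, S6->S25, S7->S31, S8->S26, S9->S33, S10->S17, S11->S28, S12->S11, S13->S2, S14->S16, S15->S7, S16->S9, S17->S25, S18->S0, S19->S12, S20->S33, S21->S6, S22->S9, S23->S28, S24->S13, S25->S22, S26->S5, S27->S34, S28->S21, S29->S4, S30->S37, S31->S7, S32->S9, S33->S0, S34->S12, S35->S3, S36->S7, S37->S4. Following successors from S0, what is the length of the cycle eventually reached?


Trace from S0 until a state repeats:
  S0 -> S35 -> S3 -> S1 -> S27 -> S34 -> S12 -> S11 -> S28 -> S21 -> S6 -> S25 -> S22 -> S9 -> S33 -> S0
S0 first seen at step 0, revisited at step 15.
Cycle length = 15 - 0 = 15

15


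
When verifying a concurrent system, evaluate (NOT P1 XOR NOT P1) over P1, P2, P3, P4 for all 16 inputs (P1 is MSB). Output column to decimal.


Formula: (NOT P1 XOR NOT P1) over P1, P2, P3, P4 (16 rows)
Evaluate each row (bits = P1,P2,P3,P4, MSB first):
  row 0 [0000]: (NOT 0 XOR NOT 0) -> 0
  row 1 [0001]: (NOT 0 XOR NOT 0) -> 0
  row 2 [0010]: (NOT 0 XOR NOT 0) -> 0
  row 3 [0011]: (NOT 0 XOR NOT 0) -> 0
  row 4 [0100]: (NOT 0 XOR NOT 0) -> 0
  row 5 [0101]: (NOT 0 XOR NOT 0) -> 0
  row 6 [0110]: (NOT 0 XOR NOT 0) -> 0
  row 7 [0111]: (NOT 0 XOR NOT 0) -> 0
  row 8 [1000]: (NOT 1 XOR NOT 1) -> 0
  row 9 [1001]: (NOT 1 XOR NOT 1) -> 0
  row 10 [1010]: (NOT 1 XOR NOT 1) -> 0
  row 11 [1011]: (NOT 1 XOR NOT 1) -> 0
  row 12 [1100]: (NOT 1 XOR NOT 1) -> 0
  row 13 [1101]: (NOT 1 XOR NOT 1) -> 0
  row 14 [1110]: (NOT 1 XOR NOT 1) -> 0
  row 15 [1111]: (NOT 1 XOR NOT 1) -> 0
Full result column, 4 rows per line (P1,P2 fixed per line; P3,P4 runs 00..11 left to right):
  rows 0-3 [P1,P2=00]: 0000  = hex 0
  rows 4-7 [P1,P2=01]: 0000  = hex 0
  rows 8-11 [P1,P2=10]: 0000  = hex 0
  rows 12-15 [P1,P2=11]: 0000  = hex 0
Output column (row 0 .. row 15) = 0000000000000000
Output column grouped in 4s = 0000 0000 0000 0000 = 0x0000
Convert to decimal digit by digit (value = value*16 + digit):
  0 -> 0
  0*16 + 0 = 0
  0*16 + 0 = 0
  0*16 + 0 = 0
Decimal = 0

0


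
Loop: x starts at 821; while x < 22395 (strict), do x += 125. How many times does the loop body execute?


Step 1: x goes from 821 toward 22395 by 125; the body runs while x<22395, so iterations = ceil((bound-start)/step)
Step 2: Distance=21574
Step 3: ceil(21574/125)=173

173


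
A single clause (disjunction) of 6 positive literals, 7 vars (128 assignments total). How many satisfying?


Step 1: Total=2^7=128
Step 2: Unsat when all 6 false: 2^1=2
Step 3: Sat=128-2=126

126


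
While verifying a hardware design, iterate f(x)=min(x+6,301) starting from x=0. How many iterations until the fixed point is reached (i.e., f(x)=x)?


Step 1: x=0, cap=301, increment=6
Step 2: x grows by 6 each step until capped at 301; fixed point is x=301
Step 3: iterations = ceil(301/6) = 51

51


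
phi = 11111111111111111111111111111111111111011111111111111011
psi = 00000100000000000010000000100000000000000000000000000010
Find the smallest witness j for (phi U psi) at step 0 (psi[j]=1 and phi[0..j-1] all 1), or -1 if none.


(phi U psi) at 0: need smallest j with psi[j]=1 and phi[i]=1 for all i in [0,j).
Scan from step 0:
  step 0: phi=1, psi=0 -> continue
  step 1: phi=1, psi=0 -> continue
  step 2: phi=1, psi=0 -> continue
  step 3: phi=1, psi=0 -> continue
  step 5: psi=1 and phi held for [0,5) -> witness found
Witness step = 5

5


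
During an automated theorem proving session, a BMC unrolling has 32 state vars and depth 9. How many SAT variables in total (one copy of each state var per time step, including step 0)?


BMC unrolls to depth k, creating one copy of each state var for steps 0..k.
Step count = 9 + 1 = 10 (steps 0 through 9)
Vars per step = 32
Total = 32 * 10 = 320

320


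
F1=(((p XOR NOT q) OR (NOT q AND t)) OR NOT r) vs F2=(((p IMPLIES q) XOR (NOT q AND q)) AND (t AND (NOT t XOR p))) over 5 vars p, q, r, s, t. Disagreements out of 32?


F1 = (((p XOR NOT q) OR (NOT q AND t)) OR NOT r)
F2 = (((p IMPLIES q) XOR (NOT q AND q)) AND (t AND (NOT t XOR p)))
Evaluate both on each of 32 rows (bits = p,q,r,s,t):
  row 0 [00000]: F1=1 F2=0 (differ) -> 1
  row 1 [00001]: F1=1 F2=0 (differ) -> 1
  row 2 [00010]: F1=1 F2=0 (differ) -> 1
  row 3 [00011]: F1=1 F2=0 (differ) -> 1
  row 4 [00100]: F1=1 F2=0 (differ) -> 1
  row 5 [00101]: F1=1 F2=0 (differ) -> 1
  row 6 [00110]: F1=1 F2=0 (differ) -> 1
  row 7 [00111]: F1=1 F2=0 (differ) -> 1
  row 8 [01000]: F1=1 F2=0 (differ) -> 1
  row 9 [01001]: F1=1 F2=0 (differ) -> 1
  row 10 [01010]: F1=1 F2=0 (differ) -> 1
  row 11 [01011]: F1=1 F2=0 (differ) -> 1
  row 12 [01100]: F1=0 F2=0 -> 0
  row 13 [01101]: F1=0 F2=0 -> 0
  row 14 [01110]: F1=0 F2=0 -> 0
  row 15 [01111]: F1=0 F2=0 -> 0
  row 16 [10000]: F1=1 F2=0 (differ) -> 1
  row 17 [10001]: F1=1 F2=0 (differ) -> 1
  row 18 [10010]: F1=1 F2=0 (differ) -> 1
  row 19 [10011]: F1=1 F2=0 (differ) -> 1
  row 20 [10100]: F1=0 F2=0 -> 0
  row 21 [10101]: F1=1 F2=0 (differ) -> 1
  row 22 [10110]: F1=0 F2=0 -> 0
  row 23 [10111]: F1=1 F2=0 (differ) -> 1
  row 24 [11000]: F1=1 F2=0 (differ) -> 1
  row 25 [11001]: F1=1 F2=1 -> 0
  row 26 [11010]: F1=1 F2=0 (differ) -> 1
  row 27 [11011]: F1=1 F2=1 -> 0
  row 28 [11100]: F1=1 F2=0 (differ) -> 1
  row 29 [11101]: F1=1 F2=1 -> 0
  row 30 [11110]: F1=1 F2=0 (differ) -> 1
  row 31 [11111]: F1=1 F2=1 -> 0
Full result column, 8 rows per line (p,q fixed per line; r,s,t runs 000..111 left to right):
  rows 0-7 [p,q=00]: 11111111  (ones: 8)
  rows 8-15 [p,q=01]: 11110000  (ones: 4)
  rows 16-23 [p,q=10]: 11110101  (ones: 6)
  rows 24-31 [p,q=11]: 10101010  (ones: 4)
Disagreements = 8+4+6+4 = 22

22


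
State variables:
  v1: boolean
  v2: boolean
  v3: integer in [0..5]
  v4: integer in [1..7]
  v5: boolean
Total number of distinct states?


State space = product of domain sizes of all variables.
Domain sizes:
  v1 (boolean): 2
  v2 (boolean): 2
  v3 (integer in [0..5]): 6
  v4 (integer in [1..7]): 7
  v5 (boolean): 2
Product = 2 * 2 * 6 * 7 * 2 = 336

336


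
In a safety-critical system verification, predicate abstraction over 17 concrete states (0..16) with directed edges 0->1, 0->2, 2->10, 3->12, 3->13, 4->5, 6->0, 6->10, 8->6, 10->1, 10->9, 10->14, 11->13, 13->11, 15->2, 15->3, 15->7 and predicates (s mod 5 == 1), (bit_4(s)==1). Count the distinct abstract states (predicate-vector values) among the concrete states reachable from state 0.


BFS from 0:
Concrete reachable: {0, 1, 2, 9, 10, 14}
Abstract via predicates (s mod 5 == 1), (bit_4(s)==1):
  (0,0) <- {0, 2, 9, 10, 14}
  (1,0) <- {1}
Distinct abstract states = 2

2


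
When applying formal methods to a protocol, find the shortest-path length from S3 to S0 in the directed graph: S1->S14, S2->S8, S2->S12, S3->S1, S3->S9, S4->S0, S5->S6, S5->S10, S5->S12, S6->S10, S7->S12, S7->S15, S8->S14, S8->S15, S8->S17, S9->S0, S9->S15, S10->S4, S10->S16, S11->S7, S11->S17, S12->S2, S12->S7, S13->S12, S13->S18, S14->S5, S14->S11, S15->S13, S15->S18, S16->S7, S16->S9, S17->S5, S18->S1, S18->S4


BFS layer-by-layer from S3:
  dist 0: {S3}
  dist 1: {S1, S9}
  dist 2: {S0, S14, S15}
  -> S0 reached at distance 2
Shortest path length = 2

2


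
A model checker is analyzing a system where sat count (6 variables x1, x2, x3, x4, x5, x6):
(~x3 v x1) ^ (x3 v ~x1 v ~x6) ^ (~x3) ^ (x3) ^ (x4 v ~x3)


CNF with 5 clauses over 6 vars (64 assignments).
An assignment satisfies CNF iff every clause has >=1 true literal.
Check each row (bits = x1,x2,x3,x4,x5,x6; clause T/F shown):
  row 0 [000000]: clauses=TTTFT -> 0
  row 1 [000001]: clauses=TTTFT -> 0
  row 2 [000010]: clauses=TTTFT -> 0
  row 3 [000011]: clauses=TTTFT -> 0
  row 4 [000100]: clauses=TTTFT -> 0
  (every remaining row is evaluated the same way; all 64 results are listed next)
Full result column, 8 rows per line (x1,x2,x3 fixed per line; x4,x5,x6 runs 000..111 left to right):
  rows 0-7 [x1,x2,x3=000]: 00000000  (ones: 0)
  rows 8-15 [x1,x2,x3=001]: 00000000  (ones: 0)
  rows 16-23 [x1,x2,x3=010]: 00000000  (ones: 0)
  rows 24-31 [x1,x2,x3=011]: 00000000  (ones: 0)
  rows 32-39 [x1,x2,x3=100]: 00000000  (ones: 0)
  rows 40-47 [x1,x2,x3=101]: 00000000  (ones: 0)
  rows 48-55 [x1,x2,x3=110]: 00000000  (ones: 0)
  rows 56-63 [x1,x2,x3=111]: 00000000  (ones: 0)
Satisfying assignments = 0+0+0+0+0+0+0+0 = 0

0


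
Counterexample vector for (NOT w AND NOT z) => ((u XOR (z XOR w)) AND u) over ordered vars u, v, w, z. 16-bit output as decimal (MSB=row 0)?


F1 = (NOT w AND NOT z)
F2 = ((u XOR (z XOR w)) AND u)
Counterexample to F1=>F2 is where F1=1 and F2=0.
Evaluate each row (bits = u,v,w,z, MSB first):
  row 0 [0000]: F1=1 F2=0 -> F1&~F2 -> 1
  row 1 [0001]: F1=0 F2=0 -> F1&~F2 -> 0
  row 2 [0010]: F1=0 F2=0 -> F1&~F2 -> 0
  row 3 [0011]: F1=0 F2=0 -> F1&~F2 -> 0
  row 4 [0100]: F1=1 F2=0 -> F1&~F2 -> 1
  row 5 [0101]: F1=0 F2=0 -> F1&~F2 -> 0
  row 6 [0110]: F1=0 F2=0 -> F1&~F2 -> 0
  row 7 [0111]: F1=0 F2=0 -> F1&~F2 -> 0
  row 8 [1000]: F1=1 F2=1 -> F1&~F2 -> 0
  row 9 [1001]: F1=0 F2=0 -> F1&~F2 -> 0
  row 10 [1010]: F1=0 F2=0 -> F1&~F2 -> 0
  row 11 [1011]: F1=0 F2=1 -> F1&~F2 -> 0
  row 12 [1100]: F1=1 F2=1 -> F1&~F2 -> 0
  row 13 [1101]: F1=0 F2=0 -> F1&~F2 -> 0
  row 14 [1110]: F1=0 F2=0 -> F1&~F2 -> 0
  row 15 [1111]: F1=0 F2=1 -> F1&~F2 -> 0
Full result column, 4 rows per line (u,v fixed per line; w,z runs 00..11 left to right):
  rows 0-3 [u,v=00]: 1000  = hex 8
  rows 4-7 [u,v=01]: 1000  = hex 8
  rows 8-11 [u,v=10]: 0000  = hex 0
  rows 12-15 [u,v=11]: 0000  = hex 0
Counterexample vector (row 0 .. row 15) = 1000100000000000
Output column grouped in 4s = 1000 1000 0000 0000 = 0x8800
Convert to decimal digit by digit (value = value*16 + digit):
  8 -> 8
  8*16 + 8 = 136
  136*16 + 0 = 2176
  2176*16 + 0 = 34816
Decimal = 34816

34816


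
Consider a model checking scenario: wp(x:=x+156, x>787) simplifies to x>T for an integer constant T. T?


Formula: wp(x:=E, P) = P[E/x] (substitute E for x in postcondition)
Step 1: Postcondition: x>787
Step 2: Substitute x+156 for x: x+156>787
Step 3: Solve for x: x > 787-156 = 631

631


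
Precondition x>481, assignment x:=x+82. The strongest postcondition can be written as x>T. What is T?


Formula: sp(P, x:=E) = exists old_x. (x = E[old_x/x]) AND P[old_x/x] (old_x is the value of x before the assignment; eliminate old_x by solving x = E[old_x/x] for old_x)
Step 1: Precondition P: x>481, i.e. old_x > 481
Step 2: Assignment gives x = old_x + 82, so old_x = x - 82
Step 3: Substitute into P: x - 82 > 481
Step 4: Simplify: x > 481+82 = 563

563


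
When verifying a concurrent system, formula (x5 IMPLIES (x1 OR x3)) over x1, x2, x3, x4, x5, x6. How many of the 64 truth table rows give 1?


Formula: (x5 IMPLIES (x1 OR x3)) over 6 vars (64 rows)
Evaluate each row (x1, x2, x3, x4, x5, x6 as bits, MSB first):
  row 0 [000000]: (0 IMPLIES (0 OR 0)) -> 1
  row 1 [000001]: (0 IMPLIES (0 OR 0)) -> 1
  row 2 [000010]: (1 IMPLIES (0 OR 0)) -> 0
  row 3 [000011]: (1 IMPLIES (0 OR 0)) -> 0
  row 4 [000100]: (0 IMPLIES (0 OR 0)) -> 1
  (every remaining row is evaluated the same way; all 64 results are listed next)
Full result column, 8 rows per line (x1,x2,x3 fixed per line; x4,x5,x6 runs 000..111 left to right):
  rows 0-7 [x1,x2,x3=000]: 11001100  (ones: 4)
  rows 8-15 [x1,x2,x3=001]: 11111111  (ones: 8)
  rows 16-23 [x1,x2,x3=010]: 11001100  (ones: 4)
  rows 24-31 [x1,x2,x3=011]: 11111111  (ones: 8)
  rows 32-39 [x1,x2,x3=100]: 11111111  (ones: 8)
  rows 40-47 [x1,x2,x3=101]: 11111111  (ones: 8)
  rows 48-55 [x1,x2,x3=110]: 11111111  (ones: 8)
  rows 56-63 [x1,x2,x3=111]: 11111111  (ones: 8)
Count of 1-rows = 4+8+4+8+8+8+8+8 = 56

56


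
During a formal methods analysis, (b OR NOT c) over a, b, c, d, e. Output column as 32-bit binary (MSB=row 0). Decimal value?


Formula: (b OR NOT c) over a, b, c, d, e (32 rows)
Evaluate each row (bits = a,b,c,d,e, MSB first):
  row 0 [00000]: (0 OR NOT 0) -> 1
  row 1 [00001]: (0 OR NOT 0) -> 1
  row 2 [00010]: (0 OR NOT 0) -> 1
  row 3 [00011]: (0 OR NOT 0) -> 1
  row 4 [00100]: (0 OR NOT 1) -> 0
  row 5 [00101]: (0 OR NOT 1) -> 0
  row 6 [00110]: (0 OR NOT 1) -> 0
  row 7 [00111]: (0 OR NOT 1) -> 0
  row 8 [01000]: (1 OR NOT 0) -> 1
  row 9 [01001]: (1 OR NOT 0) -> 1
  row 10 [01010]: (1 OR NOT 0) -> 1
  row 11 [01011]: (1 OR NOT 0) -> 1
  row 12 [01100]: (1 OR NOT 1) -> 1
  row 13 [01101]: (1 OR NOT 1) -> 1
  row 14 [01110]: (1 OR NOT 1) -> 1
  row 15 [01111]: (1 OR NOT 1) -> 1
  row 16 [10000]: (0 OR NOT 0) -> 1
  row 17 [10001]: (0 OR NOT 0) -> 1
  row 18 [10010]: (0 OR NOT 0) -> 1
  row 19 [10011]: (0 OR NOT 0) -> 1
  row 20 [10100]: (0 OR NOT 1) -> 0
  row 21 [10101]: (0 OR NOT 1) -> 0
  row 22 [10110]: (0 OR NOT 1) -> 0
  row 23 [10111]: (0 OR NOT 1) -> 0
  row 24 [11000]: (1 OR NOT 0) -> 1
  row 25 [11001]: (1 OR NOT 0) -> 1
  row 26 [11010]: (1 OR NOT 0) -> 1
  row 27 [11011]: (1 OR NOT 0) -> 1
  row 28 [11100]: (1 OR NOT 1) -> 1
  row 29 [11101]: (1 OR NOT 1) -> 1
  row 30 [11110]: (1 OR NOT 1) -> 1
  row 31 [11111]: (1 OR NOT 1) -> 1
Full result column, 4 rows per line (a,b,c fixed per line; d,e runs 00..11 left to right):
  rows 0-3 [a,b,c=000]: 1111  = hex F
  rows 4-7 [a,b,c=001]: 0000  = hex 0
  rows 8-11 [a,b,c=010]: 1111  = hex F
  rows 12-15 [a,b,c=011]: 1111  = hex F
  rows 16-19 [a,b,c=100]: 1111  = hex F
  rows 20-23 [a,b,c=101]: 0000  = hex 0
  rows 24-27 [a,b,c=110]: 1111  = hex F
  rows 28-31 [a,b,c=111]: 1111  = hex F
Output column (row 0 .. row 31) = 11110000111111111111000011111111
Output column grouped in 4s = 1111 0000 1111 1111 1111 0000 1111 1111 = 0xF0FFF0FF
Convert to decimal digit by digit (value = value*16 + digit):
  F -> 15
  15*16 + 0 = 240
  240*16 + 15 (F) = 3855
  3855*16 + 15 (F) = 61695
  61695*16 + 15 (F) = 987135
  987135*16 + 0 = 15794160
  15794160*16 + 15 (F) = 252706575
  252706575*16 + 15 (F) = 4043305215
Decimal = 4043305215

4043305215


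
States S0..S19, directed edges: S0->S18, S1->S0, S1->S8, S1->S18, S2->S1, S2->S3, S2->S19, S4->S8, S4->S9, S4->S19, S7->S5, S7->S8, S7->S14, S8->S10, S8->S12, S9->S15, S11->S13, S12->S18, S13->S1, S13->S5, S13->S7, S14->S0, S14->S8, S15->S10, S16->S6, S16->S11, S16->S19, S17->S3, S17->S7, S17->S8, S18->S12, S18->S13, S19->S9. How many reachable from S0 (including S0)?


BFS from S0:
  layer 0: {S0}
  layer 1: {S18}
  layer 2: {S12, S13}
  layer 3: {S1, S5, S7}
  layer 4: {S8, S14}
  layer 5: {S10}
Reachable set: {S0, S1, S5, S7, S8, S10, S12, S13, S14, S18}
Count = 10

10


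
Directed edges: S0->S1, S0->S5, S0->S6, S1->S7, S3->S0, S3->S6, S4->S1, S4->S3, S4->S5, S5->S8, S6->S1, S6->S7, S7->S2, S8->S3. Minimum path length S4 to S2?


BFS layer-by-layer from S4:
  dist 0: {S4}
  dist 1: {S1, S3, S5}
  dist 2: {S0, S6, S7, S8}
  dist 3: {S2}
  -> S2 reached at distance 3
Shortest path length = 3

3


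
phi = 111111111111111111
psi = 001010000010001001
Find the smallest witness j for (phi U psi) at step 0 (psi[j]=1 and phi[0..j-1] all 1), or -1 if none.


(phi U psi) at 0: need smallest j with psi[j]=1 and phi[i]=1 for all i in [0,j).
Scan from step 0:
  step 0: phi=1, psi=0 -> continue
  step 1: phi=1, psi=0 -> continue
  step 2: psi=1 and phi held for [0,2) -> witness found
Witness step = 2

2


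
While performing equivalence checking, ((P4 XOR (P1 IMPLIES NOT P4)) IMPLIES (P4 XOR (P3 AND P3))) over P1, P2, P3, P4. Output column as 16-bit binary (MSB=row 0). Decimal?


Formula: ((P4 XOR (P1 IMPLIES NOT P4)) IMPLIES (P4 XOR (P3 AND P3))) over P1, P2, P3, P4 (16 rows)
Evaluate each row (bits = P1,P2,P3,P4, MSB first):
  row 0 [0000]: ((0 XOR (0 IMPLIES NOT 0)) IMPLIES (0 XOR (0 AND 0))) -> 0
  row 1 [0001]: ((1 XOR (0 IMPLIES NOT 1)) IMPLIES (1 XOR (0 AND 0))) -> 1
  row 2 [0010]: ((0 XOR (0 IMPLIES NOT 0)) IMPLIES (0 XOR (1 AND 1))) -> 1
  row 3 [0011]: ((1 XOR (0 IMPLIES NOT 1)) IMPLIES (1 XOR (1 AND 1))) -> 1
  row 4 [0100]: ((0 XOR (0 IMPLIES NOT 0)) IMPLIES (0 XOR (0 AND 0))) -> 0
  row 5 [0101]: ((1 XOR (0 IMPLIES NOT 1)) IMPLIES (1 XOR (0 AND 0))) -> 1
  row 6 [0110]: ((0 XOR (0 IMPLIES NOT 0)) IMPLIES (0 XOR (1 AND 1))) -> 1
  row 7 [0111]: ((1 XOR (0 IMPLIES NOT 1)) IMPLIES (1 XOR (1 AND 1))) -> 1
  row 8 [1000]: ((0 XOR (1 IMPLIES NOT 0)) IMPLIES (0 XOR (0 AND 0))) -> 0
  row 9 [1001]: ((1 XOR (1 IMPLIES NOT 1)) IMPLIES (1 XOR (0 AND 0))) -> 1
  row 10 [1010]: ((0 XOR (1 IMPLIES NOT 0)) IMPLIES (0 XOR (1 AND 1))) -> 1
  row 11 [1011]: ((1 XOR (1 IMPLIES NOT 1)) IMPLIES (1 XOR (1 AND 1))) -> 0
  row 12 [1100]: ((0 XOR (1 IMPLIES NOT 0)) IMPLIES (0 XOR (0 AND 0))) -> 0
  row 13 [1101]: ((1 XOR (1 IMPLIES NOT 1)) IMPLIES (1 XOR (0 AND 0))) -> 1
  row 14 [1110]: ((0 XOR (1 IMPLIES NOT 0)) IMPLIES (0 XOR (1 AND 1))) -> 1
  row 15 [1111]: ((1 XOR (1 IMPLIES NOT 1)) IMPLIES (1 XOR (1 AND 1))) -> 0
Full result column, 4 rows per line (P1,P2 fixed per line; P3,P4 runs 00..11 left to right):
  rows 0-3 [P1,P2=00]: 0111  = hex 7
  rows 4-7 [P1,P2=01]: 0111  = hex 7
  rows 8-11 [P1,P2=10]: 0110  = hex 6
  rows 12-15 [P1,P2=11]: 0110  = hex 6
Output column (row 0 .. row 15) = 0111011101100110
Output column grouped in 4s = 0111 0111 0110 0110 = 0x7766
Convert to decimal digit by digit (value = value*16 + digit):
  7 -> 7
  7*16 + 7 = 119
  119*16 + 6 = 1910
  1910*16 + 6 = 30566
Decimal = 30566

30566


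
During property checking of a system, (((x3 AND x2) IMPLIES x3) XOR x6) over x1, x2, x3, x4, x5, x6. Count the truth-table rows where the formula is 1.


Formula: (((x3 AND x2) IMPLIES x3) XOR x6) over 6 vars (64 rows)
Evaluate each row (x1, x2, x3, x4, x5, x6 as bits, MSB first):
  row 0 [000000]: (((0 AND 0) IMPLIES 0) XOR 0) -> 1
  row 1 [000001]: (((0 AND 0) IMPLIES 0) XOR 1) -> 0
  row 2 [000010]: (((0 AND 0) IMPLIES 0) XOR 0) -> 1
  row 3 [000011]: (((0 AND 0) IMPLIES 0) XOR 1) -> 0
  row 4 [000100]: (((0 AND 0) IMPLIES 0) XOR 0) -> 1
  (every remaining row is evaluated the same way; all 64 results are listed next)
Full result column, 8 rows per line (x1,x2,x3 fixed per line; x4,x5,x6 runs 000..111 left to right):
  rows 0-7 [x1,x2,x3=000]: 10101010  (ones: 4)
  rows 8-15 [x1,x2,x3=001]: 10101010  (ones: 4)
  rows 16-23 [x1,x2,x3=010]: 10101010  (ones: 4)
  rows 24-31 [x1,x2,x3=011]: 10101010  (ones: 4)
  rows 32-39 [x1,x2,x3=100]: 10101010  (ones: 4)
  rows 40-47 [x1,x2,x3=101]: 10101010  (ones: 4)
  rows 48-55 [x1,x2,x3=110]: 10101010  (ones: 4)
  rows 56-63 [x1,x2,x3=111]: 10101010  (ones: 4)
Count of 1-rows = 4+4+4+4+4+4+4+4 = 32

32


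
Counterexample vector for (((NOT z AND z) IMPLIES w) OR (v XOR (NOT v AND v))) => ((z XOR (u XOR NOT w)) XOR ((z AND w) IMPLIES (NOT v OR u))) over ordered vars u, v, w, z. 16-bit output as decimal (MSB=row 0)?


F1 = (((NOT z AND z) IMPLIES w) OR (v XOR (NOT v AND v)))
F2 = ((z XOR (u XOR NOT w)) XOR ((z AND w) IMPLIES (NOT v OR u)))
Counterexample to F1=>F2 is where F1=1 and F2=0.
Evaluate each row (bits = u,v,w,z, MSB first):
  row 0 [0000]: F1=1 F2=0 -> F1&~F2 -> 1
  row 1 [0001]: F1=1 F2=1 -> F1&~F2 -> 0
  row 2 [0010]: F1=1 F2=1 -> F1&~F2 -> 0
  row 3 [0011]: F1=1 F2=0 -> F1&~F2 -> 1
  row 4 [0100]: F1=1 F2=0 -> F1&~F2 -> 1
  row 5 [0101]: F1=1 F2=1 -> F1&~F2 -> 0
  row 6 [0110]: F1=1 F2=1 -> F1&~F2 -> 0
  row 7 [0111]: F1=1 F2=1 -> F1&~F2 -> 0
  row 8 [1000]: F1=1 F2=1 -> F1&~F2 -> 0
  row 9 [1001]: F1=1 F2=0 -> F1&~F2 -> 1
  row 10 [1010]: F1=1 F2=0 -> F1&~F2 -> 1
  row 11 [1011]: F1=1 F2=1 -> F1&~F2 -> 0
  row 12 [1100]: F1=1 F2=1 -> F1&~F2 -> 0
  row 13 [1101]: F1=1 F2=0 -> F1&~F2 -> 1
  row 14 [1110]: F1=1 F2=0 -> F1&~F2 -> 1
  row 15 [1111]: F1=1 F2=1 -> F1&~F2 -> 0
Full result column, 4 rows per line (u,v fixed per line; w,z runs 00..11 left to right):
  rows 0-3 [u,v=00]: 1001  = hex 9
  rows 4-7 [u,v=01]: 1000  = hex 8
  rows 8-11 [u,v=10]: 0110  = hex 6
  rows 12-15 [u,v=11]: 0110  = hex 6
Counterexample vector (row 0 .. row 15) = 1001100001100110
Output column grouped in 4s = 1001 1000 0110 0110 = 0x9866
Convert to decimal digit by digit (value = value*16 + digit):
  9 -> 9
  9*16 + 8 = 152
  152*16 + 6 = 2438
  2438*16 + 6 = 39014
Decimal = 39014

39014


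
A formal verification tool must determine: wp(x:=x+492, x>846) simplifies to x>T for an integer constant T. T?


Formula: wp(x:=E, P) = P[E/x] (substitute E for x in postcondition)
Step 1: Postcondition: x>846
Step 2: Substitute x+492 for x: x+492>846
Step 3: Solve for x: x > 846-492 = 354

354


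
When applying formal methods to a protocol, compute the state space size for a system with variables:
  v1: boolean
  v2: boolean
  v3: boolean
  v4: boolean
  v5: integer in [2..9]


State space = product of domain sizes of all variables.
Domain sizes:
  v1 (boolean): 2
  v2 (boolean): 2
  v3 (boolean): 2
  v4 (boolean): 2
  v5 (integer in [2..9]): 8
Product = 2 * 2 * 2 * 2 * 8 = 128

128


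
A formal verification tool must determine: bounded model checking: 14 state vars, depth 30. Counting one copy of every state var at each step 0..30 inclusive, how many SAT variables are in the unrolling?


BMC unrolls to depth k, creating one copy of each state var for steps 0..k.
Step count = 30 + 1 = 31 (steps 0 through 30)
Vars per step = 14
Total = 14 * 31 = 434

434


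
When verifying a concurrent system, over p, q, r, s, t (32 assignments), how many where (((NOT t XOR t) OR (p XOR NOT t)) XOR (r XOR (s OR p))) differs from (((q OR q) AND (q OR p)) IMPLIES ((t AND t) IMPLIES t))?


F1 = (((NOT t XOR t) OR (p XOR NOT t)) XOR (r XOR (s OR p)))
F2 = (((q OR q) AND (q OR p)) IMPLIES ((t AND t) IMPLIES t))
Evaluate both on each of 32 rows (bits = p,q,r,s,t):
  row 0 [00000]: F1=1 F2=1 -> 0
  row 1 [00001]: F1=1 F2=1 -> 0
  row 2 [00010]: F1=0 F2=1 (differ) -> 1
  row 3 [00011]: F1=0 F2=1 (differ) -> 1
  row 4 [00100]: F1=0 F2=1 (differ) -> 1
  row 5 [00101]: F1=0 F2=1 (differ) -> 1
  row 6 [00110]: F1=1 F2=1 -> 0
  row 7 [00111]: F1=1 F2=1 -> 0
  row 8 [01000]: F1=1 F2=1 -> 0
  row 9 [01001]: F1=1 F2=1 -> 0
  row 10 [01010]: F1=0 F2=1 (differ) -> 1
  row 11 [01011]: F1=0 F2=1 (differ) -> 1
  row 12 [01100]: F1=0 F2=1 (differ) -> 1
  row 13 [01101]: F1=0 F2=1 (differ) -> 1
  row 14 [01110]: F1=1 F2=1 -> 0
  row 15 [01111]: F1=1 F2=1 -> 0
  row 16 [10000]: F1=0 F2=1 (differ) -> 1
  row 17 [10001]: F1=0 F2=1 (differ) -> 1
  row 18 [10010]: F1=0 F2=1 (differ) -> 1
  row 19 [10011]: F1=0 F2=1 (differ) -> 1
  row 20 [10100]: F1=1 F2=1 -> 0
  row 21 [10101]: F1=1 F2=1 -> 0
  row 22 [10110]: F1=1 F2=1 -> 0
  row 23 [10111]: F1=1 F2=1 -> 0
  row 24 [11000]: F1=0 F2=1 (differ) -> 1
  row 25 [11001]: F1=0 F2=1 (differ) -> 1
  row 26 [11010]: F1=0 F2=1 (differ) -> 1
  row 27 [11011]: F1=0 F2=1 (differ) -> 1
  row 28 [11100]: F1=1 F2=1 -> 0
  row 29 [11101]: F1=1 F2=1 -> 0
  row 30 [11110]: F1=1 F2=1 -> 0
  row 31 [11111]: F1=1 F2=1 -> 0
Full result column, 8 rows per line (p,q fixed per line; r,s,t runs 000..111 left to right):
  rows 0-7 [p,q=00]: 00111100  (ones: 4)
  rows 8-15 [p,q=01]: 00111100  (ones: 4)
  rows 16-23 [p,q=10]: 11110000  (ones: 4)
  rows 24-31 [p,q=11]: 11110000  (ones: 4)
Disagreements = 4+4+4+4 = 16

16


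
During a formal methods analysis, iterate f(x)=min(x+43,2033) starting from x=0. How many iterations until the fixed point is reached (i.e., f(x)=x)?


Step 1: x=0, cap=2033, increment=43
Step 2: x grows by 43 each step until capped at 2033; fixed point is x=2033
Step 3: iterations = ceil(2033/43) = 48

48


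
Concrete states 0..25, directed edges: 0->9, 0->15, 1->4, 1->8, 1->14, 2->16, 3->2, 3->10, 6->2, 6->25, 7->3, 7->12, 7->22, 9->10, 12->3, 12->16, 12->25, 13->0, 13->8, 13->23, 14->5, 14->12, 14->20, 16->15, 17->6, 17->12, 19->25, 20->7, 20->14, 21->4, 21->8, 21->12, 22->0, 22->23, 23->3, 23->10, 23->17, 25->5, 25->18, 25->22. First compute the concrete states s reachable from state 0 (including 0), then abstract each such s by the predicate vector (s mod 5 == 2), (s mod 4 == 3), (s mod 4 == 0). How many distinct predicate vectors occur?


BFS from 0:
Concrete reachable: {0, 9, 10, 15}
Abstract via predicates (s mod 5 == 2), (s mod 4 == 3), (s mod 4 == 0):
  (0,0,0) <- {9, 10}
  (0,0,1) <- {0}
  (0,1,0) <- {15}
Distinct abstract states = 3

3


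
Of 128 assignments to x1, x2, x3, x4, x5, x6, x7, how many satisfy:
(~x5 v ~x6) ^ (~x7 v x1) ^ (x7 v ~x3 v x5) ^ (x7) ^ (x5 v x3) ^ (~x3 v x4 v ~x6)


CNF with 6 clauses over 7 vars (128 assignments).
An assignment satisfies CNF iff every clause has >=1 true literal.
Check each row (bits = x1,x2,x3,x4,x5,x6,x7; clause T/F shown):
  row 0 [0000000]: clauses=TTTFFT -> 0
  row 1 [0000001]: clauses=TFTTFT -> 0
  row 2 [0000010]: clauses=TTTFFT -> 0
  row 3 [0000011]: clauses=TFTTFT -> 0
  row 4 [0000100]: clauses=TTTFTT -> 0
  (every remaining row is evaluated the same way; all 128 results are listed next)
Full result column, 8 rows per line (x1,x2,x3,x4 fixed per line; x5,x6,x7 runs 000..111 left to right):
  rows 0-7 [x1,x2,x3,x4=0000]: 00000000  (ones: 0)
  rows 8-15 [x1,x2,x3,x4=0001]: 00000000  (ones: 0)
  rows 16-23 [x1,x2,x3,x4=0010]: 00000000  (ones: 0)
  rows 24-31 [x1,x2,x3,x4=0011]: 00000000  (ones: 0)
  rows 32-39 [x1,x2,x3,x4=0100]: 00000000  (ones: 0)
  rows 40-47 [x1,x2,x3,x4=0101]: 00000000  (ones: 0)
  rows 48-55 [x1,x2,x3,x4=0110]: 00000000  (ones: 0)
  rows 56-63 [x1,x2,x3,x4=0111]: 00000000  (ones: 0)
  rows 64-71 [x1,x2,x3,x4=1000]: 00000100  (ones: 1)
  rows 72-79 [x1,x2,x3,x4=1001]: 00000100  (ones: 1)
  rows 80-87 [x1,x2,x3,x4=1010]: 01000100  (ones: 2)
  rows 88-95 [x1,x2,x3,x4=1011]: 01010100  (ones: 3)
  rows 96-103 [x1,x2,x3,x4=1100]: 00000100  (ones: 1)
  rows 104-111 [x1,x2,x3,x4=1101]: 00000100  (ones: 1)
  rows 112-119 [x1,x2,x3,x4=1110]: 01000100  (ones: 2)
  rows 120-127 [x1,x2,x3,x4=1111]: 01010100  (ones: 3)
Satisfying assignments = 0+0+0+0+0+0+0+0+1+1+2+3+1+1+2+3 = 14

14


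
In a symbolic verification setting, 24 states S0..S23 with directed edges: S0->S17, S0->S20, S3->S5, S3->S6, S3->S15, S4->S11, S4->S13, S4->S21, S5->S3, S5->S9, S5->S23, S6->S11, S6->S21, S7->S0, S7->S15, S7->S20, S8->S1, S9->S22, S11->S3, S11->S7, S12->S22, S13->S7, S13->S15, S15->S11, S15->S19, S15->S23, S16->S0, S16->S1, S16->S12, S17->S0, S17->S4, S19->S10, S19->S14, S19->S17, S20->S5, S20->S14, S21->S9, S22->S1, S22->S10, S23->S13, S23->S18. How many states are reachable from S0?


BFS from S0:
  layer 0: {S0}
  layer 1: {S17, S20}
  layer 2: {S4, S5, S14}
  layer 3: {S3, S9, S11, S13, S21, S23}
  layer 4: {S6, S7, S15, S18, S22}
  layer 5: {S1, S10, S19}
Reachable set: {S0, S1, S3, S4, S5, S6, S7, S9, S10, S11, S13, S14, S15, S17, S18, S19, S20, S21, S22, S23}
Count = 20

20


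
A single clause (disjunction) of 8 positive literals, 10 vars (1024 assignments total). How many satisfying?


Step 1: Total=2^10=1024
Step 2: Unsat when all 8 false: 2^2=4
Step 3: Sat=1024-4=1020

1020


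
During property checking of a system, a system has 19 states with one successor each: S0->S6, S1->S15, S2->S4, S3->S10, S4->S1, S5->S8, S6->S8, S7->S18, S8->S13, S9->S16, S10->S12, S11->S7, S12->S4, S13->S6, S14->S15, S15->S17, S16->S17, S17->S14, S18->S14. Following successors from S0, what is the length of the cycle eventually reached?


Trace from S0 until a state repeats:
  S0 -> S6 -> S8 -> S13 -> S6
S6 first seen at step 1, revisited at step 4.
Cycle length = 4 - 1 = 3

3


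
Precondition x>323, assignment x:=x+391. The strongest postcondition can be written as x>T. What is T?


Formula: sp(P, x:=E) = exists old_x. (x = E[old_x/x]) AND P[old_x/x] (old_x is the value of x before the assignment; eliminate old_x by solving x = E[old_x/x] for old_x)
Step 1: Precondition P: x>323, i.e. old_x > 323
Step 2: Assignment gives x = old_x + 391, so old_x = x - 391
Step 3: Substitute into P: x - 391 > 323
Step 4: Simplify: x > 323+391 = 714

714


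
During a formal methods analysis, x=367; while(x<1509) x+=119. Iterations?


Step 1: x goes from 367 toward 1509 by 119; the body runs while x<1509, so iterations = ceil((bound-start)/step)
Step 2: Distance=1142
Step 3: ceil(1142/119)=10

10


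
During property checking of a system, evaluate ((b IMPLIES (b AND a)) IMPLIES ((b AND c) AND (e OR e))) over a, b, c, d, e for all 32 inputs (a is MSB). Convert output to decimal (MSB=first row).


Formula: ((b IMPLIES (b AND a)) IMPLIES ((b AND c) AND (e OR e))) over a, b, c, d, e (32 rows)
Evaluate each row (bits = a,b,c,d,e, MSB first):
  row 0 [00000]: ((0 IMPLIES (0 AND 0)) IMPLIES ((0 AND 0) AND (0 OR 0))) -> 0
  row 1 [00001]: ((0 IMPLIES (0 AND 0)) IMPLIES ((0 AND 0) AND (1 OR 1))) -> 0
  row 2 [00010]: ((0 IMPLIES (0 AND 0)) IMPLIES ((0 AND 0) AND (0 OR 0))) -> 0
  row 3 [00011]: ((0 IMPLIES (0 AND 0)) IMPLIES ((0 AND 0) AND (1 OR 1))) -> 0
  row 4 [00100]: ((0 IMPLIES (0 AND 0)) IMPLIES ((0 AND 1) AND (0 OR 0))) -> 0
  row 5 [00101]: ((0 IMPLIES (0 AND 0)) IMPLIES ((0 AND 1) AND (1 OR 1))) -> 0
  row 6 [00110]: ((0 IMPLIES (0 AND 0)) IMPLIES ((0 AND 1) AND (0 OR 0))) -> 0
  row 7 [00111]: ((0 IMPLIES (0 AND 0)) IMPLIES ((0 AND 1) AND (1 OR 1))) -> 0
  row 8 [01000]: ((1 IMPLIES (1 AND 0)) IMPLIES ((1 AND 0) AND (0 OR 0))) -> 1
  row 9 [01001]: ((1 IMPLIES (1 AND 0)) IMPLIES ((1 AND 0) AND (1 OR 1))) -> 1
  row 10 [01010]: ((1 IMPLIES (1 AND 0)) IMPLIES ((1 AND 0) AND (0 OR 0))) -> 1
  row 11 [01011]: ((1 IMPLIES (1 AND 0)) IMPLIES ((1 AND 0) AND (1 OR 1))) -> 1
  row 12 [01100]: ((1 IMPLIES (1 AND 0)) IMPLIES ((1 AND 1) AND (0 OR 0))) -> 1
  row 13 [01101]: ((1 IMPLIES (1 AND 0)) IMPLIES ((1 AND 1) AND (1 OR 1))) -> 1
  row 14 [01110]: ((1 IMPLIES (1 AND 0)) IMPLIES ((1 AND 1) AND (0 OR 0))) -> 1
  row 15 [01111]: ((1 IMPLIES (1 AND 0)) IMPLIES ((1 AND 1) AND (1 OR 1))) -> 1
  row 16 [10000]: ((0 IMPLIES (0 AND 1)) IMPLIES ((0 AND 0) AND (0 OR 0))) -> 0
  row 17 [10001]: ((0 IMPLIES (0 AND 1)) IMPLIES ((0 AND 0) AND (1 OR 1))) -> 0
  row 18 [10010]: ((0 IMPLIES (0 AND 1)) IMPLIES ((0 AND 0) AND (0 OR 0))) -> 0
  row 19 [10011]: ((0 IMPLIES (0 AND 1)) IMPLIES ((0 AND 0) AND (1 OR 1))) -> 0
  row 20 [10100]: ((0 IMPLIES (0 AND 1)) IMPLIES ((0 AND 1) AND (0 OR 0))) -> 0
  row 21 [10101]: ((0 IMPLIES (0 AND 1)) IMPLIES ((0 AND 1) AND (1 OR 1))) -> 0
  row 22 [10110]: ((0 IMPLIES (0 AND 1)) IMPLIES ((0 AND 1) AND (0 OR 0))) -> 0
  row 23 [10111]: ((0 IMPLIES (0 AND 1)) IMPLIES ((0 AND 1) AND (1 OR 1))) -> 0
  row 24 [11000]: ((1 IMPLIES (1 AND 1)) IMPLIES ((1 AND 0) AND (0 OR 0))) -> 0
  row 25 [11001]: ((1 IMPLIES (1 AND 1)) IMPLIES ((1 AND 0) AND (1 OR 1))) -> 0
  row 26 [11010]: ((1 IMPLIES (1 AND 1)) IMPLIES ((1 AND 0) AND (0 OR 0))) -> 0
  row 27 [11011]: ((1 IMPLIES (1 AND 1)) IMPLIES ((1 AND 0) AND (1 OR 1))) -> 0
  row 28 [11100]: ((1 IMPLIES (1 AND 1)) IMPLIES ((1 AND 1) AND (0 OR 0))) -> 0
  row 29 [11101]: ((1 IMPLIES (1 AND 1)) IMPLIES ((1 AND 1) AND (1 OR 1))) -> 1
  row 30 [11110]: ((1 IMPLIES (1 AND 1)) IMPLIES ((1 AND 1) AND (0 OR 0))) -> 0
  row 31 [11111]: ((1 IMPLIES (1 AND 1)) IMPLIES ((1 AND 1) AND (1 OR 1))) -> 1
Full result column, 4 rows per line (a,b,c fixed per line; d,e runs 00..11 left to right):
  rows 0-3 [a,b,c=000]: 0000  = hex 0
  rows 4-7 [a,b,c=001]: 0000  = hex 0
  rows 8-11 [a,b,c=010]: 1111  = hex F
  rows 12-15 [a,b,c=011]: 1111  = hex F
  rows 16-19 [a,b,c=100]: 0000  = hex 0
  rows 20-23 [a,b,c=101]: 0000  = hex 0
  rows 24-27 [a,b,c=110]: 0000  = hex 0
  rows 28-31 [a,b,c=111]: 0101  = hex 5
Output column (row 0 .. row 31) = 00000000111111110000000000000101
Output column grouped in 4s = 0000 0000 1111 1111 0000 0000 0000 0101 = 0x00FF0005
Convert to decimal digit by digit (value = value*16 + digit):
  0 -> 0
  0*16 + 0 = 0
  0*16 + 15 (F) = 15
  15*16 + 15 (F) = 255
  255*16 + 0 = 4080
  4080*16 + 0 = 65280
  65280*16 + 0 = 1044480
  1044480*16 + 5 = 16711685
Decimal = 16711685

16711685


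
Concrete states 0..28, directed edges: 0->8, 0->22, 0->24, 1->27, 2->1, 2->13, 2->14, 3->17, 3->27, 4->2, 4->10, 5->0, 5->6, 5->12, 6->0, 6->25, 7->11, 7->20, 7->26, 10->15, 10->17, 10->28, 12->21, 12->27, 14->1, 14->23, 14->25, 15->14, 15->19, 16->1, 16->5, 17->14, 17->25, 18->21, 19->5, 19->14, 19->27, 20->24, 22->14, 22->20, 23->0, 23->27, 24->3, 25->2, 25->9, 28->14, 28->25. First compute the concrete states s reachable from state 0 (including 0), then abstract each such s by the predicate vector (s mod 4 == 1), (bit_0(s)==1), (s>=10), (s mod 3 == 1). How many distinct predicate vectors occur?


BFS from 0:
Concrete reachable: {0, 1, 2, 3, 8, 9, 13, 14, 17, 20, 22, 23, 24, 25, 27}
Abstract via predicates (s mod 4 == 1), (bit_0(s)==1), (s>=10), (s mod 3 == 1):
  (0,0,0,0) <- {0, 2, 8}
  (0,0,1,0) <- {14, 20, 24}
  (0,0,1,1) <- {22}
  (0,1,0,0) <- {3}
  (0,1,1,0) <- {23, 27}
  (1,1,0,0) <- {9}
  (1,1,0,1) <- {1}
  (1,1,1,0) <- {17}
  (1,1,1,1) <- {13, 25}
Distinct abstract states = 9

9


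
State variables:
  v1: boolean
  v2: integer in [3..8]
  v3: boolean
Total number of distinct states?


State space = product of domain sizes of all variables.
Domain sizes:
  v1 (boolean): 2
  v2 (integer in [3..8]): 6
  v3 (boolean): 2
Product = 2 * 6 * 2 = 24

24


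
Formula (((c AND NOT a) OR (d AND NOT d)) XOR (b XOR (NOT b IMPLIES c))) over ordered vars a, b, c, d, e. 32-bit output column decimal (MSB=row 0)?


Formula: (((c AND NOT a) OR (d AND NOT d)) XOR (b XOR (NOT b IMPLIES c))) over a, b, c, d, e (32 rows)
Evaluate each row (bits = a,b,c,d,e, MSB first):
  row 0 [00000]: (((0 AND NOT 0) OR (0 AND NOT 0)) XOR (0 XOR (NOT 0 IMPLIES 0))) -> 0
  row 1 [00001]: (((0 AND NOT 0) OR (0 AND NOT 0)) XOR (0 XOR (NOT 0 IMPLIES 0))) -> 0
  row 2 [00010]: (((0 AND NOT 0) OR (1 AND NOT 1)) XOR (0 XOR (NOT 0 IMPLIES 0))) -> 0
  row 3 [00011]: (((0 AND NOT 0) OR (1 AND NOT 1)) XOR (0 XOR (NOT 0 IMPLIES 0))) -> 0
  row 4 [00100]: (((1 AND NOT 0) OR (0 AND NOT 0)) XOR (0 XOR (NOT 0 IMPLIES 1))) -> 0
  row 5 [00101]: (((1 AND NOT 0) OR (0 AND NOT 0)) XOR (0 XOR (NOT 0 IMPLIES 1))) -> 0
  row 6 [00110]: (((1 AND NOT 0) OR (1 AND NOT 1)) XOR (0 XOR (NOT 0 IMPLIES 1))) -> 0
  row 7 [00111]: (((1 AND NOT 0) OR (1 AND NOT 1)) XOR (0 XOR (NOT 0 IMPLIES 1))) -> 0
  row 8 [01000]: (((0 AND NOT 0) OR (0 AND NOT 0)) XOR (1 XOR (NOT 1 IMPLIES 0))) -> 0
  row 9 [01001]: (((0 AND NOT 0) OR (0 AND NOT 0)) XOR (1 XOR (NOT 1 IMPLIES 0))) -> 0
  row 10 [01010]: (((0 AND NOT 0) OR (1 AND NOT 1)) XOR (1 XOR (NOT 1 IMPLIES 0))) -> 0
  row 11 [01011]: (((0 AND NOT 0) OR (1 AND NOT 1)) XOR (1 XOR (NOT 1 IMPLIES 0))) -> 0
  row 12 [01100]: (((1 AND NOT 0) OR (0 AND NOT 0)) XOR (1 XOR (NOT 1 IMPLIES 1))) -> 1
  row 13 [01101]: (((1 AND NOT 0) OR (0 AND NOT 0)) XOR (1 XOR (NOT 1 IMPLIES 1))) -> 1
  row 14 [01110]: (((1 AND NOT 0) OR (1 AND NOT 1)) XOR (1 XOR (NOT 1 IMPLIES 1))) -> 1
  row 15 [01111]: (((1 AND NOT 0) OR (1 AND NOT 1)) XOR (1 XOR (NOT 1 IMPLIES 1))) -> 1
  row 16 [10000]: (((0 AND NOT 1) OR (0 AND NOT 0)) XOR (0 XOR (NOT 0 IMPLIES 0))) -> 0
  row 17 [10001]: (((0 AND NOT 1) OR (0 AND NOT 0)) XOR (0 XOR (NOT 0 IMPLIES 0))) -> 0
  row 18 [10010]: (((0 AND NOT 1) OR (1 AND NOT 1)) XOR (0 XOR (NOT 0 IMPLIES 0))) -> 0
  row 19 [10011]: (((0 AND NOT 1) OR (1 AND NOT 1)) XOR (0 XOR (NOT 0 IMPLIES 0))) -> 0
  row 20 [10100]: (((1 AND NOT 1) OR (0 AND NOT 0)) XOR (0 XOR (NOT 0 IMPLIES 1))) -> 1
  row 21 [10101]: (((1 AND NOT 1) OR (0 AND NOT 0)) XOR (0 XOR (NOT 0 IMPLIES 1))) -> 1
  row 22 [10110]: (((1 AND NOT 1) OR (1 AND NOT 1)) XOR (0 XOR (NOT 0 IMPLIES 1))) -> 1
  row 23 [10111]: (((1 AND NOT 1) OR (1 AND NOT 1)) XOR (0 XOR (NOT 0 IMPLIES 1))) -> 1
  row 24 [11000]: (((0 AND NOT 1) OR (0 AND NOT 0)) XOR (1 XOR (NOT 1 IMPLIES 0))) -> 0
  row 25 [11001]: (((0 AND NOT 1) OR (0 AND NOT 0)) XOR (1 XOR (NOT 1 IMPLIES 0))) -> 0
  row 26 [11010]: (((0 AND NOT 1) OR (1 AND NOT 1)) XOR (1 XOR (NOT 1 IMPLIES 0))) -> 0
  row 27 [11011]: (((0 AND NOT 1) OR (1 AND NOT 1)) XOR (1 XOR (NOT 1 IMPLIES 0))) -> 0
  row 28 [11100]: (((1 AND NOT 1) OR (0 AND NOT 0)) XOR (1 XOR (NOT 1 IMPLIES 1))) -> 0
  row 29 [11101]: (((1 AND NOT 1) OR (0 AND NOT 0)) XOR (1 XOR (NOT 1 IMPLIES 1))) -> 0
  row 30 [11110]: (((1 AND NOT 1) OR (1 AND NOT 1)) XOR (1 XOR (NOT 1 IMPLIES 1))) -> 0
  row 31 [11111]: (((1 AND NOT 1) OR (1 AND NOT 1)) XOR (1 XOR (NOT 1 IMPLIES 1))) -> 0
Full result column, 4 rows per line (a,b,c fixed per line; d,e runs 00..11 left to right):
  rows 0-3 [a,b,c=000]: 0000  = hex 0
  rows 4-7 [a,b,c=001]: 0000  = hex 0
  rows 8-11 [a,b,c=010]: 0000  = hex 0
  rows 12-15 [a,b,c=011]: 1111  = hex F
  rows 16-19 [a,b,c=100]: 0000  = hex 0
  rows 20-23 [a,b,c=101]: 1111  = hex F
  rows 24-27 [a,b,c=110]: 0000  = hex 0
  rows 28-31 [a,b,c=111]: 0000  = hex 0
Output column (row 0 .. row 31) = 00000000000011110000111100000000
Output column grouped in 4s = 0000 0000 0000 1111 0000 1111 0000 0000 = 0x000F0F00
Convert to decimal digit by digit (value = value*16 + digit):
  0 -> 0
  0*16 + 0 = 0
  0*16 + 0 = 0
  0*16 + 15 (F) = 15
  15*16 + 0 = 240
  240*16 + 15 (F) = 3855
  3855*16 + 0 = 61680
  61680*16 + 0 = 986880
Decimal = 986880

986880


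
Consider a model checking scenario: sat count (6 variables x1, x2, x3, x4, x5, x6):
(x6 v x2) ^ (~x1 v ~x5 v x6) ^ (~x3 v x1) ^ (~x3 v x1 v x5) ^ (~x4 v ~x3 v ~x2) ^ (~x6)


CNF with 6 clauses over 6 vars (64 assignments).
An assignment satisfies CNF iff every clause has >=1 true literal.
Check each row (bits = x1,x2,x3,x4,x5,x6; clause T/F shown):
  row 0 [000000]: clauses=FTTTTT -> 0
  row 1 [000001]: clauses=TTTTTF -> 0
  row 2 [000010]: clauses=FTTTTT -> 0
  row 3 [000011]: clauses=TTTTTF -> 0
  row 4 [000100]: clauses=FTTTTT -> 0
  (every remaining row is evaluated the same way; all 64 results are listed next)
Full result column, 8 rows per line (x1,x2,x3 fixed per line; x4,x5,x6 runs 000..111 left to right):
  rows 0-7 [x1,x2,x3=000]: 00000000  (ones: 0)
  rows 8-15 [x1,x2,x3=001]: 00000000  (ones: 0)
  rows 16-23 [x1,x2,x3=010]: 10101010  (ones: 4)
  rows 24-31 [x1,x2,x3=011]: 00000000  (ones: 0)
  rows 32-39 [x1,x2,x3=100]: 00000000  (ones: 0)
  rows 40-47 [x1,x2,x3=101]: 00000000  (ones: 0)
  rows 48-55 [x1,x2,x3=110]: 10001000  (ones: 2)
  rows 56-63 [x1,x2,x3=111]: 10000000  (ones: 1)
Satisfying assignments = 0+0+4+0+0+0+2+1 = 7

7


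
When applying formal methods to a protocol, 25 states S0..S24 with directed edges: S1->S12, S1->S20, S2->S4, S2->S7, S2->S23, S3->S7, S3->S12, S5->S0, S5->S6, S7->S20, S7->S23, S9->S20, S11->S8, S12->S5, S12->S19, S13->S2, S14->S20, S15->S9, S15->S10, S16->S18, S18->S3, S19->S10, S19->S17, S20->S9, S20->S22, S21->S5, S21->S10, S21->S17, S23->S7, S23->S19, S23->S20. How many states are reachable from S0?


BFS from S0:
  layer 0: {S0}
Reachable set: {S0}
Count = 1

1


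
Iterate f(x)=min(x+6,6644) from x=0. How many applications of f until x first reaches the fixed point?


Step 1: x=0, cap=6644, increment=6
Step 2: x grows by 6 each step until capped at 6644; fixed point is x=6644
Step 3: iterations = ceil(6644/6) = 1108

1108


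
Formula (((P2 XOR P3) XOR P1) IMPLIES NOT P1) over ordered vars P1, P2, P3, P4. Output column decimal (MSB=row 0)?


Formula: (((P2 XOR P3) XOR P1) IMPLIES NOT P1) over P1, P2, P3, P4 (16 rows)
Evaluate each row (bits = P1,P2,P3,P4, MSB first):
  row 0 [0000]: (((0 XOR 0) XOR 0) IMPLIES NOT 0) -> 1
  row 1 [0001]: (((0 XOR 0) XOR 0) IMPLIES NOT 0) -> 1
  row 2 [0010]: (((0 XOR 1) XOR 0) IMPLIES NOT 0) -> 1
  row 3 [0011]: (((0 XOR 1) XOR 0) IMPLIES NOT 0) -> 1
  row 4 [0100]: (((1 XOR 0) XOR 0) IMPLIES NOT 0) -> 1
  row 5 [0101]: (((1 XOR 0) XOR 0) IMPLIES NOT 0) -> 1
  row 6 [0110]: (((1 XOR 1) XOR 0) IMPLIES NOT 0) -> 1
  row 7 [0111]: (((1 XOR 1) XOR 0) IMPLIES NOT 0) -> 1
  row 8 [1000]: (((0 XOR 0) XOR 1) IMPLIES NOT 1) -> 0
  row 9 [1001]: (((0 XOR 0) XOR 1) IMPLIES NOT 1) -> 0
  row 10 [1010]: (((0 XOR 1) XOR 1) IMPLIES NOT 1) -> 1
  row 11 [1011]: (((0 XOR 1) XOR 1) IMPLIES NOT 1) -> 1
  row 12 [1100]: (((1 XOR 0) XOR 1) IMPLIES NOT 1) -> 1
  row 13 [1101]: (((1 XOR 0) XOR 1) IMPLIES NOT 1) -> 1
  row 14 [1110]: (((1 XOR 1) XOR 1) IMPLIES NOT 1) -> 0
  row 15 [1111]: (((1 XOR 1) XOR 1) IMPLIES NOT 1) -> 0
Full result column, 4 rows per line (P1,P2 fixed per line; P3,P4 runs 00..11 left to right):
  rows 0-3 [P1,P2=00]: 1111  = hex F
  rows 4-7 [P1,P2=01]: 1111  = hex F
  rows 8-11 [P1,P2=10]: 0011  = hex 3
  rows 12-15 [P1,P2=11]: 1100  = hex C
Output column (row 0 .. row 15) = 1111111100111100
Output column grouped in 4s = 1111 1111 0011 1100 = 0xFF3C
Convert to decimal digit by digit (value = value*16 + digit):
  F -> 15
  15*16 + 15 (F) = 255
  255*16 + 3 = 4083
  4083*16 + 12 (C) = 65340
Decimal = 65340

65340


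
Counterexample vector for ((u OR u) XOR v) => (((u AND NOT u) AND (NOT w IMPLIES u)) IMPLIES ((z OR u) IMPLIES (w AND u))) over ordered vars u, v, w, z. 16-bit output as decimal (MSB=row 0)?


F1 = ((u OR u) XOR v)
F2 = (((u AND NOT u) AND (NOT w IMPLIES u)) IMPLIES ((z OR u) IMPLIES (w AND u)))
Counterexample to F1=>F2 is where F1=1 and F2=0.
Evaluate each row (bits = u,v,w,z, MSB first):
  row 0 [0000]: F1=0 F2=1 -> F1&~F2 -> 0
  row 1 [0001]: F1=0 F2=1 -> F1&~F2 -> 0
  row 2 [0010]: F1=0 F2=1 -> F1&~F2 -> 0
  row 3 [0011]: F1=0 F2=1 -> F1&~F2 -> 0
  row 4 [0100]: F1=1 F2=1 -> F1&~F2 -> 0
  row 5 [0101]: F1=1 F2=1 -> F1&~F2 -> 0
  row 6 [0110]: F1=1 F2=1 -> F1&~F2 -> 0
  row 7 [0111]: F1=1 F2=1 -> F1&~F2 -> 0
  row 8 [1000]: F1=1 F2=1 -> F1&~F2 -> 0
  row 9 [1001]: F1=1 F2=1 -> F1&~F2 -> 0
  row 10 [1010]: F1=1 F2=1 -> F1&~F2 -> 0
  row 11 [1011]: F1=1 F2=1 -> F1&~F2 -> 0
  row 12 [1100]: F1=0 F2=1 -> F1&~F2 -> 0
  row 13 [1101]: F1=0 F2=1 -> F1&~F2 -> 0
  row 14 [1110]: F1=0 F2=1 -> F1&~F2 -> 0
  row 15 [1111]: F1=0 F2=1 -> F1&~F2 -> 0
Full result column, 4 rows per line (u,v fixed per line; w,z runs 00..11 left to right):
  rows 0-3 [u,v=00]: 0000  = hex 0
  rows 4-7 [u,v=01]: 0000  = hex 0
  rows 8-11 [u,v=10]: 0000  = hex 0
  rows 12-15 [u,v=11]: 0000  = hex 0
Counterexample vector (row 0 .. row 15) = 0000000000000000
Output column grouped in 4s = 0000 0000 0000 0000 = 0x0000
Convert to decimal digit by digit (value = value*16 + digit):
  0 -> 0
  0*16 + 0 = 0
  0*16 + 0 = 0
  0*16 + 0 = 0
Decimal = 0

0
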